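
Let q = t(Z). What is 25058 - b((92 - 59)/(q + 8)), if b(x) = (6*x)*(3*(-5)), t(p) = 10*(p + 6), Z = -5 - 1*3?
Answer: 49621/2 ≈ 24811.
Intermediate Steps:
Z = -8 (Z = -5 - 3 = -8)
t(p) = 60 + 10*p (t(p) = 10*(6 + p) = 60 + 10*p)
q = -20 (q = 60 + 10*(-8) = 60 - 80 = -20)
b(x) = -90*x (b(x) = (6*x)*(-15) = -90*x)
25058 - b((92 - 59)/(q + 8)) = 25058 - (-90)*(92 - 59)/(-20 + 8) = 25058 - (-90)*33/(-12) = 25058 - (-90)*33*(-1/12) = 25058 - (-90)*(-11)/4 = 25058 - 1*495/2 = 25058 - 495/2 = 49621/2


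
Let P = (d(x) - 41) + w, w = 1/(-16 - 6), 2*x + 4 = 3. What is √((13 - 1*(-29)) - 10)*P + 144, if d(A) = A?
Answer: 144 - 1828*√2/11 ≈ -91.017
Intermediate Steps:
x = -½ (x = -2 + (½)*3 = -2 + 3/2 = -½ ≈ -0.50000)
w = -1/22 (w = 1/(-22) = -1/22 ≈ -0.045455)
P = -457/11 (P = (-½ - 41) - 1/22 = -83/2 - 1/22 = -457/11 ≈ -41.545)
√((13 - 1*(-29)) - 10)*P + 144 = √((13 - 1*(-29)) - 10)*(-457/11) + 144 = √((13 + 29) - 10)*(-457/11) + 144 = √(42 - 10)*(-457/11) + 144 = √32*(-457/11) + 144 = (4*√2)*(-457/11) + 144 = -1828*√2/11 + 144 = 144 - 1828*√2/11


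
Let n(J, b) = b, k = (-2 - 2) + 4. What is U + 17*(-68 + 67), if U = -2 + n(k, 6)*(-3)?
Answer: -37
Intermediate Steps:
k = 0 (k = -4 + 4 = 0)
U = -20 (U = -2 + 6*(-3) = -2 - 18 = -20)
U + 17*(-68 + 67) = -20 + 17*(-68 + 67) = -20 + 17*(-1) = -20 - 17 = -37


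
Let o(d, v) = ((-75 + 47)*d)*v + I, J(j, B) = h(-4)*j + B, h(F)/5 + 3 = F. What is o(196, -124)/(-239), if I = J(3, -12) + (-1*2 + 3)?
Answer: -680396/239 ≈ -2846.8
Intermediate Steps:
h(F) = -15 + 5*F
J(j, B) = B - 35*j (J(j, B) = (-15 + 5*(-4))*j + B = (-15 - 20)*j + B = -35*j + B = B - 35*j)
I = -116 (I = (-12 - 35*3) + (-1*2 + 3) = (-12 - 105) + (-2 + 3) = -117 + 1 = -116)
o(d, v) = -116 - 28*d*v (o(d, v) = ((-75 + 47)*d)*v - 116 = (-28*d)*v - 116 = -28*d*v - 116 = -116 - 28*d*v)
o(196, -124)/(-239) = (-116 - 28*196*(-124))/(-239) = (-116 + 680512)*(-1/239) = 680396*(-1/239) = -680396/239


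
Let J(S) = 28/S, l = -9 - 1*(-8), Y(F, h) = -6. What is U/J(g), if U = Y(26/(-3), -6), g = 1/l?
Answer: 3/14 ≈ 0.21429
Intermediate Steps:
l = -1 (l = -9 + 8 = -1)
g = -1 (g = 1/(-1) = -1)
U = -6
U/J(g) = -6/(28/(-1)) = -6/(28*(-1)) = -6/(-28) = -6*(-1/28) = 3/14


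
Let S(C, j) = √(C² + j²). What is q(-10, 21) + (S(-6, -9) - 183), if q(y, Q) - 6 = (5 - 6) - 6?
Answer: -184 + 3*√13 ≈ -173.18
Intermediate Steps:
q(y, Q) = -1 (q(y, Q) = 6 + ((5 - 6) - 6) = 6 + (-1 - 6) = 6 - 7 = -1)
q(-10, 21) + (S(-6, -9) - 183) = -1 + (√((-6)² + (-9)²) - 183) = -1 + (√(36 + 81) - 183) = -1 + (√117 - 183) = -1 + (3*√13 - 183) = -1 + (-183 + 3*√13) = -184 + 3*√13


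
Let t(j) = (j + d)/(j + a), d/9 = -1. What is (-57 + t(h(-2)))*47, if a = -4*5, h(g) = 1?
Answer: -50525/19 ≈ -2659.2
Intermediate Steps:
a = -20
d = -9 (d = 9*(-1) = -9)
t(j) = (-9 + j)/(-20 + j) (t(j) = (j - 9)/(j - 20) = (-9 + j)/(-20 + j))
(-57 + t(h(-2)))*47 = (-57 + (-9 + 1)/(-20 + 1))*47 = (-57 - 8/(-19))*47 = (-57 - 1/19*(-8))*47 = (-57 + 8/19)*47 = -1075/19*47 = -50525/19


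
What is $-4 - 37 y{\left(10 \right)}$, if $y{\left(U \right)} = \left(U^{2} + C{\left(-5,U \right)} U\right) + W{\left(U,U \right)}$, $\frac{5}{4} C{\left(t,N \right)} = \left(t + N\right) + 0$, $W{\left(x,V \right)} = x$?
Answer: $-5554$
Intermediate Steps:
$C{\left(t,N \right)} = \frac{4 N}{5} + \frac{4 t}{5}$ ($C{\left(t,N \right)} = \frac{4 \left(\left(t + N\right) + 0\right)}{5} = \frac{4 \left(\left(N + t\right) + 0\right)}{5} = \frac{4 \left(N + t\right)}{5} = \frac{4 N}{5} + \frac{4 t}{5}$)
$y{\left(U \right)} = U + U^{2} + U \left(-4 + \frac{4 U}{5}\right)$ ($y{\left(U \right)} = \left(U^{2} + \left(\frac{4 U}{5} + \frac{4}{5} \left(-5\right)\right) U\right) + U = \left(U^{2} + \left(\frac{4 U}{5} - 4\right) U\right) + U = \left(U^{2} + \left(-4 + \frac{4 U}{5}\right) U\right) + U = \left(U^{2} + U \left(-4 + \frac{4 U}{5}\right)\right) + U = U + U^{2} + U \left(-4 + \frac{4 U}{5}\right)$)
$-4 - 37 y{\left(10 \right)} = -4 - 37 \cdot \frac{3}{5} \cdot 10 \left(-5 + 3 \cdot 10\right) = -4 - 37 \cdot \frac{3}{5} \cdot 10 \left(-5 + 30\right) = -4 - 37 \cdot \frac{3}{5} \cdot 10 \cdot 25 = -4 - 5550 = -5554$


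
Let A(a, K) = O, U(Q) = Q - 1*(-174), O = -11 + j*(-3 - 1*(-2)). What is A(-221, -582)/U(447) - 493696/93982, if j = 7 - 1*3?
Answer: -7333213/1389591 ≈ -5.2772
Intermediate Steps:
j = 4 (j = 7 - 3 = 4)
O = -15 (O = -11 + 4*(-3 - 1*(-2)) = -11 + 4*(-3 + 2) = -11 + 4*(-1) = -11 - 4 = -15)
U(Q) = 174 + Q (U(Q) = Q + 174 = 174 + Q)
A(a, K) = -15
A(-221, -582)/U(447) - 493696/93982 = -15/(174 + 447) - 493696/93982 = -15/621 - 493696*1/93982 = -15*1/621 - 35264/6713 = -5/207 - 35264/6713 = -7333213/1389591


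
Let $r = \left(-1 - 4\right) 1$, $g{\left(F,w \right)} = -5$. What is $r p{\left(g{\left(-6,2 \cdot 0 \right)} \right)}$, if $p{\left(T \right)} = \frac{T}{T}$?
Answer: $-5$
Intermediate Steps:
$p{\left(T \right)} = 1$
$r = -5$ ($r = \left(-5\right) 1 = -5$)
$r p{\left(g{\left(-6,2 \cdot 0 \right)} \right)} = \left(-5\right) 1 = -5$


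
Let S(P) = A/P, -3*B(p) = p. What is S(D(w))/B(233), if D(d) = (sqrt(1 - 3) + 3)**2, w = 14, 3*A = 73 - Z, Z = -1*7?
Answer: 80*I/(233*(-7*I + 6*sqrt(2))) ≈ -0.019863 + 0.024078*I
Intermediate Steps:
Z = -7
B(p) = -p/3
A = 80/3 (A = (73 - 1*(-7))/3 = (73 + 7)/3 = (1/3)*80 = 80/3 ≈ 26.667)
D(d) = (3 + I*sqrt(2))**2 (D(d) = (sqrt(-2) + 3)**2 = (I*sqrt(2) + 3)**2 = (3 + I*sqrt(2))**2)
S(P) = 80/(3*P)
S(D(w))/B(233) = (80/(3*((3 + I*sqrt(2))**2)))/((-1/3*233)) = (80/(3*(3 + I*sqrt(2))**2))/(-233/3) = (80/(3*(3 + I*sqrt(2))**2))*(-3/233) = -80/(233*(3 + I*sqrt(2))**2)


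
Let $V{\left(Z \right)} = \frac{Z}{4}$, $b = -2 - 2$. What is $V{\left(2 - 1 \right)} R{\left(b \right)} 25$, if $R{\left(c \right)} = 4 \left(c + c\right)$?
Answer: $-200$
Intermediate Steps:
$b = -4$
$V{\left(Z \right)} = \frac{Z}{4}$ ($V{\left(Z \right)} = Z \frac{1}{4} = \frac{Z}{4}$)
$R{\left(c \right)} = 8 c$ ($R{\left(c \right)} = 4 \cdot 2 c = 8 c$)
$V{\left(2 - 1 \right)} R{\left(b \right)} 25 = \frac{2 - 1}{4} \cdot 8 \left(-4\right) 25 = \frac{1}{4} \cdot 1 \left(-32\right) 25 = \frac{1}{4} \left(-32\right) 25 = \left(-8\right) 25 = -200$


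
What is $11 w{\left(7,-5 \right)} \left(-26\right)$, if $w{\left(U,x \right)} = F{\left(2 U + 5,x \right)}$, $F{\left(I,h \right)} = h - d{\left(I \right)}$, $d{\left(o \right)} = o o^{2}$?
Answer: $1963104$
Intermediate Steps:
$d{\left(o \right)} = o^{3}$
$F{\left(I,h \right)} = h - I^{3}$
$w{\left(U,x \right)} = x - \left(5 + 2 U\right)^{3}$ ($w{\left(U,x \right)} = x - \left(2 U + 5\right)^{3} = x - \left(5 + 2 U\right)^{3}$)
$11 w{\left(7,-5 \right)} \left(-26\right) = 11 \left(-5 - \left(5 + 2 \cdot 7\right)^{3}\right) \left(-26\right) = 11 \left(-5 - \left(5 + 14\right)^{3}\right) \left(-26\right) = 11 \left(-5 - 19^{3}\right) \left(-26\right) = 11 \left(-5 - 6859\right) \left(-26\right) = 11 \left(-6864\right) \left(-26\right) = \left(-75504\right) \left(-26\right) = 1963104$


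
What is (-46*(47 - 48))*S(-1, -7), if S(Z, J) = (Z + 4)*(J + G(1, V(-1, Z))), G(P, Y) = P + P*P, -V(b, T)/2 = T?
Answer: -690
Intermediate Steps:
V(b, T) = -2*T
G(P, Y) = P + P²
S(Z, J) = (2 + J)*(4 + Z) (S(Z, J) = (Z + 4)*(J + 1*(1 + 1)) = (4 + Z)*(J + 1*2) = (4 + Z)*(J + 2) = (4 + Z)*(2 + J) = (2 + J)*(4 + Z))
(-46*(47 - 48))*S(-1, -7) = (-46*(47 - 48))*(8 + 2*(-1) + 4*(-7) - 7*(-1)) = (-46*(-1))*(8 - 2 - 28 + 7) = 46*(-15) = -690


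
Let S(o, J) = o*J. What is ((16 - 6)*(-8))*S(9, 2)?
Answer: -1440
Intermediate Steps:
S(o, J) = J*o
((16 - 6)*(-8))*S(9, 2) = ((16 - 6)*(-8))*(2*9) = (10*(-8))*18 = -80*18 = -1440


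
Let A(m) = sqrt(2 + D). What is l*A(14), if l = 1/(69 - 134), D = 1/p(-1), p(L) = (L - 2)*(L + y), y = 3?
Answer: -sqrt(66)/390 ≈ -0.020831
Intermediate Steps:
p(L) = (-2 + L)*(3 + L) (p(L) = (L - 2)*(L + 3) = (-2 + L)*(3 + L))
D = -1/6 (D = 1/(-6 - 1 + (-1)**2) = 1/(-6 - 1 + 1) = 1/(-6) = -1/6 ≈ -0.16667)
l = -1/65 (l = 1/(-65) = -1/65 ≈ -0.015385)
A(m) = sqrt(66)/6 (A(m) = sqrt(2 - 1/6) = sqrt(11/6) = sqrt(66)/6)
l*A(14) = -sqrt(66)/390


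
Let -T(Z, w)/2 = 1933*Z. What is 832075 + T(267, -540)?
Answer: -200147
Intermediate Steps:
T(Z, w) = -3866*Z
832075 + T(267, -540) = 832075 - 3866*267 = 832075 - 1032222 = -200147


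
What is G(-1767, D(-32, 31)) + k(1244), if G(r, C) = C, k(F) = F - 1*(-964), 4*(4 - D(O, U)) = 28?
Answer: 2205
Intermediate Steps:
D(O, U) = -3 (D(O, U) = 4 - ¼*28 = 4 - 7 = -3)
k(F) = 964 + F (k(F) = F + 964 = 964 + F)
G(-1767, D(-32, 31)) + k(1244) = -3 + (964 + 1244) = -3 + 2208 = 2205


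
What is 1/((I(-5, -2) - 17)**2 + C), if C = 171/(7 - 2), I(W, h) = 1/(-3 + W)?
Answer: 320/104789 ≈ 0.0030538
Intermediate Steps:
C = 171/5 ≈ 34.200
1/((I(-5, -2) - 17)**2 + C) = 1/((1/(-3 - 5) - 17)**2 + 171/5) = 1/((1/(-8) - 17)**2 + 171/5) = 1/((-1/8 - 17)**2 + 171/5) = 1/((-137/8)**2 + 171/5) = 1/(18769/64 + 171/5) = 1/(104789/320) = 320/104789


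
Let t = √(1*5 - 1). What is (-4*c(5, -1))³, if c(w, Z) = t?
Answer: -512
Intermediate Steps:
t = 2 (t = √(5 - 1) = √4 = 2)
c(w, Z) = 2
(-4*c(5, -1))³ = (-4*2)³ = (-8)³ = -512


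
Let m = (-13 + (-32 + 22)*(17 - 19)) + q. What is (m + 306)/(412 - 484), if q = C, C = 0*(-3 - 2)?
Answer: -313/72 ≈ -4.3472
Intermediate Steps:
C = 0 (C = 0*(-5) = 0)
q = 0
m = 7 (m = (-13 + (-32 + 22)*(17 - 19)) + 0 = (-13 - 10*(-2)) + 0 = (-13 + 20) + 0 = 7 + 0 = 7)
(m + 306)/(412 - 484) = (7 + 306)/(412 - 484) = 313/(-72) = 313*(-1/72) = -313/72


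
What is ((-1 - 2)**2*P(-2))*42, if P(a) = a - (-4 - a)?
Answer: 0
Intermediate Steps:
P(a) = 4 + 2*a (P(a) = a + (4 + a) = 4 + 2*a)
((-1 - 2)**2*P(-2))*42 = ((-1 - 2)**2*(4 + 2*(-2)))*42 = ((-3)**2*(4 - 4))*42 = (9*0)*42 = 0*42 = 0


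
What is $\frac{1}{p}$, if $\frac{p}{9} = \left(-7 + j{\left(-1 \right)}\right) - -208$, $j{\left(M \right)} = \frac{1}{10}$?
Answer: $\frac{10}{18099} \approx 0.00055252$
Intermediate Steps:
$j{\left(M \right)} = \frac{1}{10}$
$p = \frac{18099}{10}$ ($p = 9 \left(\left(-7 + \frac{1}{10}\right) - -208\right) = 9 \left(- \frac{69}{10} + 208\right) = 9 \cdot \frac{2011}{10} = \frac{18099}{10} \approx 1809.9$)
$\frac{1}{p} = \frac{1}{\frac{18099}{10}} = \frac{10}{18099}$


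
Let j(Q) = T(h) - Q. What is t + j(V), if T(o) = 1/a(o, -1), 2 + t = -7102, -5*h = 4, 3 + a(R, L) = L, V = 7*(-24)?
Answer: -27745/4 ≈ -6936.3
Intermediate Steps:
V = -168
a(R, L) = -3 + L
h = -⅘ (h = -⅕*4 = -⅘ ≈ -0.80000)
t = -7104 (t = -2 - 7102 = -7104)
T(o) = -¼ (T(o) = 1/(-3 - 1) = 1/(-4) = -¼)
j(Q) = -¼ - Q
t + j(V) = -7104 + (-¼ - 1*(-168)) = -7104 + (-¼ + 168) = -7104 + 671/4 = -27745/4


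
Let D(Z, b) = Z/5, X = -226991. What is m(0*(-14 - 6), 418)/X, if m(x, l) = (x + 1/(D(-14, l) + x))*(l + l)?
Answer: 2090/1588937 ≈ 0.0013153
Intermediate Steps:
D(Z, b) = Z/5 (D(Z, b) = Z*(⅕) = Z/5)
m(x, l) = 2*l*(x + 1/(-14/5 + x)) (m(x, l) = (x + 1/((⅕)*(-14) + x))*(l + l) = (x + 1/(-14/5 + x))*(2*l) = 2*l*(x + 1/(-14/5 + x)))
m(0*(-14 - 6), 418)/X = (2*418*(5 - 0*(-14 - 6) + 5*(0*(-14 - 6))²)/(-14 + 5*(0*(-14 - 6))))/(-226991) = (2*418*(5 - 0*(-20) + 5*(0*(-20))²)/(-14 + 5*(0*(-20))))*(-1/226991) = (2*418*(5 - 14*0 + 5*0²)/(-14 + 5*0))*(-1/226991) = (2*418*(5 + 0 + 5*0)/(-14 + 0))*(-1/226991) = (2*418*(5 + 0 + 0)/(-14))*(-1/226991) = (2*418*(-1/14)*5)*(-1/226991) = -2090/7*(-1/226991) = 2090/1588937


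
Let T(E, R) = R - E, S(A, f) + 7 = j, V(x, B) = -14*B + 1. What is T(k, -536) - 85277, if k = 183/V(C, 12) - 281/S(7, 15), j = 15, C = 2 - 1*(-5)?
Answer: -114597777/1336 ≈ -85777.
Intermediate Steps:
C = 7 (C = 2 + 5 = 7)
V(x, B) = 1 - 14*B
S(A, f) = 8 (S(A, f) = -7 + 15 = 8)
k = -48391/1336 (k = 183/(1 - 14*12) - 281/8 = 183/(1 - 168) - 281*⅛ = 183/(-167) - 281/8 = 183*(-1/167) - 281/8 = -183/167 - 281/8 = -48391/1336 ≈ -36.221)
T(k, -536) - 85277 = (-536 - 1*(-48391/1336)) - 85277 = (-536 + 48391/1336) - 85277 = -667705/1336 - 85277 = -114597777/1336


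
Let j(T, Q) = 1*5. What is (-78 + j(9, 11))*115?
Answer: -8395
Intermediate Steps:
j(T, Q) = 5
(-78 + j(9, 11))*115 = (-78 + 5)*115 = -73*115 = -8395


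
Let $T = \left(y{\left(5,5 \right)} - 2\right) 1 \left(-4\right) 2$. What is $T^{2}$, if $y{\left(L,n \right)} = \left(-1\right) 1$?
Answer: $576$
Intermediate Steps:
$y{\left(L,n \right)} = -1$
$T = 24$ ($T = \left(-1 - 2\right) 1 \left(-4\right) 2 = - 3 \left(\left(-4\right) 2\right) = \left(-3\right) \left(-8\right) = 24$)
$T^{2} = 24^{2} = 576$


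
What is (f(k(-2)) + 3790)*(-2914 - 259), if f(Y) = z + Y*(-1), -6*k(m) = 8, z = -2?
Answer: -36070664/3 ≈ -1.2024e+7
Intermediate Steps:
k(m) = -4/3 (k(m) = -⅙*8 = -4/3)
f(Y) = -2 - Y (f(Y) = -2 + Y*(-1) = -2 - Y)
(f(k(-2)) + 3790)*(-2914 - 259) = ((-2 - 1*(-4/3)) + 3790)*(-2914 - 259) = ((-2 + 4/3) + 3790)*(-3173) = (-⅔ + 3790)*(-3173) = (11368/3)*(-3173) = -36070664/3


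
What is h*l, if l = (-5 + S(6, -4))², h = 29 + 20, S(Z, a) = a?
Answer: 3969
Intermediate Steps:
h = 49
l = 81 (l = (-5 - 4)² = (-9)² = 81)
h*l = 49*81 = 3969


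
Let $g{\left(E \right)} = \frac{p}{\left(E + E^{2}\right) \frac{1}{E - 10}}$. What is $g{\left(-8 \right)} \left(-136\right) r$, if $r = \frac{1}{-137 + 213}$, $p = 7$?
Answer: $\frac{153}{38} \approx 4.0263$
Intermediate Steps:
$r = \frac{1}{76} \approx 0.013158$
$g{\left(E \right)} = \frac{7 \left(-10 + E\right)}{E + E^{2}}$ ($g{\left(E \right)} = \frac{7}{\left(E + E^{2}\right) \frac{1}{E - 10}} = \frac{7}{\left(E + E^{2}\right) \frac{1}{-10 + E}} = \frac{7}{\frac{1}{-10 + E} \left(E + E^{2}\right)} = 7 \frac{-10 + E}{E + E^{2}} = \frac{7 \left(-10 + E\right)}{E + E^{2}}$)
$g{\left(-8 \right)} \left(-136\right) r = \frac{7 \left(-10 - 8\right)}{\left(-8\right) \left(1 - 8\right)} \left(-136\right) \frac{1}{76} = 7 \left(- \frac{1}{8}\right) \frac{1}{-7} \left(-18\right) \left(-136\right) \frac{1}{76} = 7 \left(- \frac{1}{8}\right) \left(- \frac{1}{7}\right) \left(-18\right) \left(-136\right) \frac{1}{76} = \left(- \frac{9}{4}\right) \left(-136\right) \frac{1}{76} = 306 \cdot \frac{1}{76} = \frac{153}{38}$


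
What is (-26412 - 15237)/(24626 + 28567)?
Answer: -13883/17731 ≈ -0.78298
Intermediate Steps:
(-26412 - 15237)/(24626 + 28567) = -41649/53193 = -41649*1/53193 = -13883/17731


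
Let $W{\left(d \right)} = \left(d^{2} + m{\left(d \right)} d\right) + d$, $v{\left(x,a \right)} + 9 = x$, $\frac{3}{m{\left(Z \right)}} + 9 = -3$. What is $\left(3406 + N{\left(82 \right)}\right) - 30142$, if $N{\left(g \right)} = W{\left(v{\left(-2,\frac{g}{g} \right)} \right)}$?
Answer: $- \frac{106493}{4} \approx -26623.0$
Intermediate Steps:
$m{\left(Z \right)} = - \frac{1}{4}$ ($m{\left(Z \right)} = \frac{3}{-9 - 3} = \frac{3}{-12} = 3 \left(- \frac{1}{12}\right) = - \frac{1}{4}$)
$v{\left(x,a \right)} = -9 + x$
$W{\left(d \right)} = d^{2} + \frac{3 d}{4}$ ($W{\left(d \right)} = \left(d^{2} - \frac{d}{4}\right) + d = d^{2} + \frac{3 d}{4}$)
$N{\left(g \right)} = \frac{451}{4}$ ($N{\left(g \right)} = \frac{\left(-9 - 2\right) \left(3 + 4 \left(-9 - 2\right)\right)}{4} = \frac{1}{4} \left(-11\right) \left(3 + 4 \left(-11\right)\right) = \frac{1}{4} \left(-11\right) \left(3 - 44\right) = \frac{1}{4} \left(-11\right) \left(-41\right) = \frac{451}{4}$)
$\left(3406 + N{\left(82 \right)}\right) - 30142 = \left(3406 + \frac{451}{4}\right) - 30142 = \frac{14075}{4} - 30142 = - \frac{106493}{4}$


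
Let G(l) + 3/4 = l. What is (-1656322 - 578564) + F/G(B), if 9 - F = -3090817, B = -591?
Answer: -5302338466/2367 ≈ -2.2401e+6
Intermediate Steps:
F = 3090826 (F = 9 - 1*(-3090817) = 9 + 3090817 = 3090826)
G(l) = -¾ + l
(-1656322 - 578564) + F/G(B) = (-1656322 - 578564) + 3090826/(-¾ - 591) = -2234886 + 3090826/(-2367/4) = -2234886 + 3090826*(-4/2367) = -2234886 - 12363304/2367 = -5302338466/2367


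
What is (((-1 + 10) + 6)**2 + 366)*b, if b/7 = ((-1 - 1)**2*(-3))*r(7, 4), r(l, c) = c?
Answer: -198576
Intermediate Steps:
b = -336 (b = 7*(((-1 - 1)**2*(-3))*4) = 7*(((-2)**2*(-3))*4) = 7*((4*(-3))*4) = 7*(-12*4) = 7*(-48) = -336)
(((-1 + 10) + 6)**2 + 366)*b = (((-1 + 10) + 6)**2 + 366)*(-336) = ((9 + 6)**2 + 366)*(-336) = (15**2 + 366)*(-336) = (225 + 366)*(-336) = 591*(-336) = -198576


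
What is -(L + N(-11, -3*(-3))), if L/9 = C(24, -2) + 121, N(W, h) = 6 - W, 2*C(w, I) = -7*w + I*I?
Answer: -368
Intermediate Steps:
C(w, I) = I²/2 - 7*w/2 (C(w, I) = (-7*w + I*I)/2 = (-7*w + I²)/2 = (I² - 7*w)/2 = I²/2 - 7*w/2)
L = 351 (L = 9*(((½)*(-2)² - 7/2*24) + 121) = 9*(((½)*4 - 84) + 121) = 9*((2 - 84) + 121) = 9*(-82 + 121) = 9*39 = 351)
-(L + N(-11, -3*(-3))) = -(351 + (6 - 1*(-11))) = -(351 + (6 + 11)) = -(351 + 17) = -1*368 = -368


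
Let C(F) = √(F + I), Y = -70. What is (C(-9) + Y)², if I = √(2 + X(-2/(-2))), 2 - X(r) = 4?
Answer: 4891 - 420*I ≈ 4891.0 - 420.0*I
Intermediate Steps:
X(r) = -2 (X(r) = 2 - 1*4 = 2 - 4 = -2)
I = 0 (I = √(2 - 2) = √0 = 0)
C(F) = √F (C(F) = √(F + 0) = √F)
(C(-9) + Y)² = (√(-9) - 70)² = (3*I - 70)² = (-70 + 3*I)²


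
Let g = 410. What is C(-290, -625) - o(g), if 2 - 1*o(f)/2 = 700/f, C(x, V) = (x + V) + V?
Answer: -63164/41 ≈ -1540.6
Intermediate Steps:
C(x, V) = x + 2*V (C(x, V) = (V + x) + V = x + 2*V)
o(f) = 4 - 1400/f
C(-290, -625) - o(g) = (-290 + 2*(-625)) - (4 - 1400/410) = (-290 - 1250) - (4 - 1400*1/410) = -1540 - (4 - 140/41) = -1540 - 1*24/41 = -1540 - 24/41 = -63164/41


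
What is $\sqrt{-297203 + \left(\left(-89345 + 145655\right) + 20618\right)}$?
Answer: $15 i \sqrt{979} \approx 469.33 i$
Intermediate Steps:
$\sqrt{-297203 + \left(\left(-89345 + 145655\right) + 20618\right)} = \sqrt{-297203 + \left(56310 + 20618\right)} = \sqrt{-297203 + 76928} = \sqrt{-220275} = 15 i \sqrt{979}$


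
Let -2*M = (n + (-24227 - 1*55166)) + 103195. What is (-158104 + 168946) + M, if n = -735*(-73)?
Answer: -55773/2 ≈ -27887.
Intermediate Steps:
n = 53655
M = -77457/2 (M = -((53655 + (-24227 - 1*55166)) + 103195)/2 = -((53655 + (-24227 - 55166)) + 103195)/2 = -((53655 - 79393) + 103195)/2 = -(-25738 + 103195)/2 = -½*77457 = -77457/2 ≈ -38729.)
(-158104 + 168946) + M = (-158104 + 168946) - 77457/2 = 10842 - 77457/2 = -55773/2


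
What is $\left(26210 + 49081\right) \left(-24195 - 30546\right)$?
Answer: $-4121504631$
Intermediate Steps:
$\left(26210 + 49081\right) \left(-24195 - 30546\right) = 75291 \left(-54741\right) = -4121504631$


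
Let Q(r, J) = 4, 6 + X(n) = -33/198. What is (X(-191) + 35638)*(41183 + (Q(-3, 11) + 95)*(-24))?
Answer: 8296587337/6 ≈ 1.3828e+9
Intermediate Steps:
X(n) = -37/6 (X(n) = -6 - 33/198 = -6 - 33*1/198 = -6 - 1/6 = -37/6)
(X(-191) + 35638)*(41183 + (Q(-3, 11) + 95)*(-24)) = (-37/6 + 35638)*(41183 + (4 + 95)*(-24)) = 213791*(41183 + 99*(-24))/6 = 213791*(41183 - 2376)/6 = (213791/6)*38807 = 8296587337/6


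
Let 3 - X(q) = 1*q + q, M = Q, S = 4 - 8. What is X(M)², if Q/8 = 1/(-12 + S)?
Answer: 16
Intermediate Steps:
S = -4
Q = -½ (Q = 8/(-12 - 4) = 8/(-16) = 8*(-1/16) = -½ ≈ -0.50000)
M = -½ ≈ -0.50000
X(q) = 3 - 2*q (X(q) = 3 - (1*q + q) = 3 - (q + q) = 3 - 2*q)
X(M)² = (3 - 2*(-½))² = (3 + 1)² = 4² = 16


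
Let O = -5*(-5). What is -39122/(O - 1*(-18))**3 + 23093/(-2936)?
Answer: -1950917343/233432552 ≈ -8.3575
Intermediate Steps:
O = 25
-39122/(O - 1*(-18))**3 + 23093/(-2936) = -39122/(25 - 1*(-18))**3 + 23093/(-2936) = -39122/(25 + 18)**3 + 23093*(-1/2936) = -39122/(43**3) - 23093/2936 = -39122/79507 - 23093/2936 = -1950917343/233432552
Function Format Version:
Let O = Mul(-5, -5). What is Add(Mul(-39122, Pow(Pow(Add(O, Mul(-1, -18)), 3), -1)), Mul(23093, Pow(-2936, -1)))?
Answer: Rational(-1950917343, 233432552) ≈ -8.3575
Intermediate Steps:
O = 25
Add(Mul(-39122, Pow(Pow(Add(O, Mul(-1, -18)), 3), -1)), Mul(23093, Pow(-2936, -1))) = Add(Mul(-39122, Pow(Pow(Add(25, Mul(-1, -18)), 3), -1)), Mul(23093, Pow(-2936, -1))) = Add(Mul(-39122, Pow(Pow(Add(25, 18), 3), -1)), Mul(23093, Rational(-1, 2936))) = Add(Mul(-39122, Pow(Pow(43, 3), -1)), Rational(-23093, 2936)) = Add(Mul(-39122, Pow(79507, -1)), Rational(-23093, 2936)) = Add(Mul(-39122, Rational(1, 79507)), Rational(-23093, 2936)) = Add(Rational(-39122, 79507), Rational(-23093, 2936)) = Rational(-1950917343, 233432552)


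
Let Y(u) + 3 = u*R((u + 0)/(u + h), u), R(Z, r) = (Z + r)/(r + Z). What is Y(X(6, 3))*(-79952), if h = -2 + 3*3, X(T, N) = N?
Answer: 0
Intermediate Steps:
h = 7 (h = -2 + 9 = 7)
R(Z, r) = 1 (R(Z, r) = (Z + r)/(Z + r) = 1)
Y(u) = -3 + u (Y(u) = -3 + u*1 = -3 + u)
Y(X(6, 3))*(-79952) = (-3 + 3)*(-79952) = 0*(-79952) = 0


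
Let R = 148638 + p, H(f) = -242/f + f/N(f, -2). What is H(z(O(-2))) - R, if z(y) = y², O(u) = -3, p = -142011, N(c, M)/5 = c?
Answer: -299416/45 ≈ -6653.7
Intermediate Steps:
N(c, M) = 5*c
H(f) = ⅕ - 242/f (H(f) = -242/f + f/((5*f)) = -242/f + f*(1/(5*f)) = -242/f + ⅕ = ⅕ - 242/f)
R = 6627 (R = 148638 - 142011 = 6627)
H(z(O(-2))) - R = (-1210 + (-3)²)/(5*((-3)²)) - 1*6627 = (⅕)*(-1210 + 9)/9 - 6627 = (⅕)*(⅑)*(-1201) - 6627 = -1201/45 - 6627 = -299416/45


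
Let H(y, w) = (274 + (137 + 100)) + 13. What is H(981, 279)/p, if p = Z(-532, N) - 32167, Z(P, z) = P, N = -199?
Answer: -524/32699 ≈ -0.016025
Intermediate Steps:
H(y, w) = 524 (H(y, w) = (274 + 237) + 13 = 511 + 13 = 524)
p = -32699 (p = -532 - 32167 = -32699)
H(981, 279)/p = 524/(-32699) = 524*(-1/32699) = -524/32699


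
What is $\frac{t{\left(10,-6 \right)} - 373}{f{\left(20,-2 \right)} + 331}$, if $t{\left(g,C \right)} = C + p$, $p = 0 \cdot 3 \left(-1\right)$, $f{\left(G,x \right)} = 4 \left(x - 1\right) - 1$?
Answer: $- \frac{379}{318} \approx -1.1918$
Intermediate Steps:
$f{\left(G,x \right)} = -5 + 4 x$ ($f{\left(G,x \right)} = 4 \left(-1 + x\right) - 1 = \left(-4 + 4 x\right) - 1 = -5 + 4 x$)
$p = 0$ ($p = 0 \left(-1\right) = 0$)
$t{\left(g,C \right)} = C$ ($t{\left(g,C \right)} = C + 0 = C$)
$\frac{t{\left(10,-6 \right)} - 373}{f{\left(20,-2 \right)} + 331} = \frac{-6 - 373}{\left(-5 + 4 \left(-2\right)\right) + 331} = \frac{-6 - 373}{\left(-5 - 8\right) + 331} = \frac{-6 - 373}{-13 + 331} = - \frac{379}{318}$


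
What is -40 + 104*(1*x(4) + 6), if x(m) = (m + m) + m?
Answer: 1832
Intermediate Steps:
x(m) = 3*m (x(m) = 2*m + m = 3*m)
-40 + 104*(1*x(4) + 6) = -40 + 104*(1*(3*4) + 6) = -40 + 104*(1*12 + 6) = -40 + 104*(12 + 6) = -40 + 104*18 = -40 + 1872 = 1832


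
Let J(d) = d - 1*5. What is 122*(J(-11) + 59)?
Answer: 5246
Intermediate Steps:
J(d) = -5 + d (J(d) = d - 5 = -5 + d)
122*(J(-11) + 59) = 122*((-5 - 11) + 59) = 122*(-16 + 59) = 122*43 = 5246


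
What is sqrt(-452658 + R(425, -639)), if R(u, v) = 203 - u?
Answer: 12*I*sqrt(3145) ≈ 672.96*I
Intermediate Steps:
sqrt(-452658 + R(425, -639)) = sqrt(-452658 + (203 - 1*425)) = sqrt(-452658 + (203 - 425)) = sqrt(-452658 - 222) = sqrt(-452880) = 12*I*sqrt(3145)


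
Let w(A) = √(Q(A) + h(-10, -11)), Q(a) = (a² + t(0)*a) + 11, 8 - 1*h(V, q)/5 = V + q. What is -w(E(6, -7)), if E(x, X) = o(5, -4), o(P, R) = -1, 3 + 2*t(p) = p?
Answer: -√634/2 ≈ -12.590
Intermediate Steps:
h(V, q) = 40 - 5*V - 5*q (h(V, q) = 40 - 5*(V + q) = 40 + (-5*V - 5*q) = 40 - 5*V - 5*q)
t(p) = -3/2 + p/2
E(x, X) = -1
Q(a) = 11 + a² - 3*a/2 (Q(a) = (a² + (-3/2 + (½)*0)*a) + 11 = (a² + (-3/2 + 0)*a) + 11 = (a² - 3*a/2) + 11 = 11 + a² - 3*a/2)
w(A) = √(156 + A² - 3*A/2) (w(A) = √((11 + A² - 3*A/2) + (40 - 5*(-10) - 5*(-11))) = √((11 + A² - 3*A/2) + (40 + 50 + 55)) = √((11 + A² - 3*A/2) + 145) = √(156 + A² - 3*A/2))
-w(E(6, -7)) = -√(624 - 6*(-1) + 4*(-1)²)/2 = -√(624 + 6 + 4*1)/2 = -√(624 + 6 + 4)/2 = -√634/2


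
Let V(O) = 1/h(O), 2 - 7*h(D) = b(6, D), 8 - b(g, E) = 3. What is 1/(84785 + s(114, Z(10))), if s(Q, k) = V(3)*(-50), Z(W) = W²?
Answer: 3/254705 ≈ 1.1778e-5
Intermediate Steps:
b(g, E) = 5 (b(g, E) = 8 - 1*3 = 8 - 3 = 5)
h(D) = -3/7 (h(D) = 2/7 - ⅐*5 = 2/7 - 5/7 = -3/7)
V(O) = -7/3 (V(O) = 1/(-3/7) = -7/3)
s(Q, k) = 350/3 (s(Q, k) = -7/3*(-50) = 350/3)
1/(84785 + s(114, Z(10))) = 1/(84785 + 350/3) = 1/(254705/3) = 3/254705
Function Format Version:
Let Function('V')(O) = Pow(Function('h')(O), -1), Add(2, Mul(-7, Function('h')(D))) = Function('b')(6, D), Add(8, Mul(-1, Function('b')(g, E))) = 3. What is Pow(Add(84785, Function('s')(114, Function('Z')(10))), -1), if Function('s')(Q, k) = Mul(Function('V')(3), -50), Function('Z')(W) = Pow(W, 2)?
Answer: Rational(3, 254705) ≈ 1.1778e-5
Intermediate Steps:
Function('b')(g, E) = 5 (Function('b')(g, E) = Add(8, Mul(-1, 3)) = Add(8, -3) = 5)
Function('h')(D) = Rational(-3, 7) (Function('h')(D) = Add(Rational(2, 7), Mul(Rational(-1, 7), 5)) = Add(Rational(2, 7), Rational(-5, 7)) = Rational(-3, 7))
Function('V')(O) = Rational(-7, 3) (Function('V')(O) = Pow(Rational(-3, 7), -1) = Rational(-7, 3))
Function('s')(Q, k) = Rational(350, 3) (Function('s')(Q, k) = Mul(Rational(-7, 3), -50) = Rational(350, 3))
Pow(Add(84785, Function('s')(114, Function('Z')(10))), -1) = Pow(Add(84785, Rational(350, 3)), -1) = Pow(Rational(254705, 3), -1) = Rational(3, 254705)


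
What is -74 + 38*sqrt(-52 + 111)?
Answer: -74 + 38*sqrt(59) ≈ 217.88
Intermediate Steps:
-74 + 38*sqrt(-52 + 111) = -74 + 38*sqrt(59)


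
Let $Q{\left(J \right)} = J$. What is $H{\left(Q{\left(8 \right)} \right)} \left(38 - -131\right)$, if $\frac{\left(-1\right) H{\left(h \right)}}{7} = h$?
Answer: $-9464$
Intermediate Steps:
$H{\left(h \right)} = - 7 h$
$H{\left(Q{\left(8 \right)} \right)} \left(38 - -131\right) = \left(-7\right) 8 \left(38 - -131\right) = - 56 \left(38 + 131\right) = \left(-56\right) 169 = -9464$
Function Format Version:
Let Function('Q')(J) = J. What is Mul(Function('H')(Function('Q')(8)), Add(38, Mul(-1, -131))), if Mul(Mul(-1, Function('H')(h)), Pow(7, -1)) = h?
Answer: -9464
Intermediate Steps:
Function('H')(h) = Mul(-7, h)
Mul(Function('H')(Function('Q')(8)), Add(38, Mul(-1, -131))) = Mul(Mul(-7, 8), Add(38, Mul(-1, -131))) = Mul(-56, Add(38, 131)) = Mul(-56, 169) = -9464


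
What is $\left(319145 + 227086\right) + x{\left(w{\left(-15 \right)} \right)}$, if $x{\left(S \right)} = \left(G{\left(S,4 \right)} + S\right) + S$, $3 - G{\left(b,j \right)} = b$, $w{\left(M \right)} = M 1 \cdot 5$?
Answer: $546159$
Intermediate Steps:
$w{\left(M \right)} = 5 M$ ($w{\left(M \right)} = M 5 = 5 M$)
$G{\left(b,j \right)} = 3 - b$
$x{\left(S \right)} = 3 + S$ ($x{\left(S \right)} = \left(\left(3 - S\right) + S\right) + S = 3 + S$)
$\left(319145 + 227086\right) + x{\left(w{\left(-15 \right)} \right)} = \left(319145 + 227086\right) + \left(3 + 5 \left(-15\right)\right) = 546231 + \left(3 - 75\right) = 546231 - 72 = 546159$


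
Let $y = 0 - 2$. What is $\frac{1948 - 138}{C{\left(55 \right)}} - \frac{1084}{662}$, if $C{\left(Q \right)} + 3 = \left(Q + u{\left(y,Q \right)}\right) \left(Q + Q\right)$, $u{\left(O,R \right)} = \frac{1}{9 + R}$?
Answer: $- \frac{85737458}{64068029} \approx -1.3382$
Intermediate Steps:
$y = -2$
$C{\left(Q \right)} = -3 + 2 Q \left(Q + \frac{1}{9 + Q}\right)$ ($C{\left(Q \right)} = -3 + \left(Q + \frac{1}{9 + Q}\right) \left(Q + Q\right) = -3 + \left(Q + \frac{1}{9 + Q}\right) 2 Q = -3 + 2 Q \left(Q + \frac{1}{9 + Q}\right)$)
$\frac{1948 - 138}{C{\left(55 \right)}} - \frac{1084}{662} = \frac{1948 - 138}{\frac{1}{9 + 55} \left(2 \cdot 55 + \left(-3 + 2 \cdot 55^{2}\right) \left(9 + 55\right)\right)} - \frac{1084}{662} = \frac{1810}{\frac{1}{64} \left(110 + \left(-3 + 2 \cdot 3025\right) 64\right)} - \frac{542}{331} = \frac{1810}{\frac{1}{64} \left(110 + \left(-3 + 6050\right) 64\right)} - \frac{542}{331} = \frac{1810}{\frac{1}{64} \left(110 + 6047 \cdot 64\right)} - \frac{542}{331} = \frac{1810}{\frac{1}{64} \left(110 + 387008\right)} - \frac{542}{331} = \frac{1810}{\frac{1}{64} \cdot 387118} - \frac{542}{331} = \frac{1810}{\frac{193559}{32}} - \frac{542}{331} = 1810 \cdot \frac{32}{193559} - \frac{542}{331} = \frac{57920}{193559} - \frac{542}{331} = - \frac{85737458}{64068029}$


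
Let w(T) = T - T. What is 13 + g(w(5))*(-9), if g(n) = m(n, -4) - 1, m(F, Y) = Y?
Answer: 58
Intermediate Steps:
w(T) = 0
g(n) = -5 (g(n) = -4 - 1 = -5)
13 + g(w(5))*(-9) = 13 - 5*(-9) = 13 + 45 = 58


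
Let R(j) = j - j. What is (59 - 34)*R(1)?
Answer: 0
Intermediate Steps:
R(j) = 0
(59 - 34)*R(1) = (59 - 34)*0 = 25*0 = 0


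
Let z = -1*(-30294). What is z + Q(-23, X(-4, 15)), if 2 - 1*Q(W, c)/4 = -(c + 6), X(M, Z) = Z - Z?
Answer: 30326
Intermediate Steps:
X(M, Z) = 0
Q(W, c) = 32 + 4*c (Q(W, c) = 8 - (-4)*(c + 6) = 8 - (-4)*(6 + c) = 8 - 4*(-6 - c) = 8 + (24 + 4*c) = 32 + 4*c)
z = 30294
z + Q(-23, X(-4, 15)) = 30294 + (32 + 4*0) = 30294 + (32 + 0) = 30294 + 32 = 30326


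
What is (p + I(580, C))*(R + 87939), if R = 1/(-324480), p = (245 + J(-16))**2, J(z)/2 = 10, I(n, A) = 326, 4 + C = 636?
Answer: 51618814114671/8320 ≈ 6.2042e+9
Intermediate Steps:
C = 632 (C = -4 + 636 = 632)
J(z) = 20 (J(z) = 2*10 = 20)
p = 70225 (p = (245 + 20)**2 = 265**2 = 70225)
R = -1/324480 ≈ -3.0819e-6
(p + I(580, C))*(R + 87939) = (70225 + 326)*(-1/324480 + 87939) = 70551*(28534446719/324480) = 51618814114671/8320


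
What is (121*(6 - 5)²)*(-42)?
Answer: -5082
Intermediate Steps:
(121*(6 - 5)²)*(-42) = (121*1²)*(-42) = (121*1)*(-42) = 121*(-42) = -5082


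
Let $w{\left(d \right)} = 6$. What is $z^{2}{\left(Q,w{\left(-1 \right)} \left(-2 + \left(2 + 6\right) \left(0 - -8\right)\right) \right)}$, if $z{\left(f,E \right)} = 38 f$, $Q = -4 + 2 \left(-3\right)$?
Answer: $144400$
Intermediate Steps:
$Q = -10$ ($Q = -4 - 6 = -10$)
$z^{2}{\left(Q,w{\left(-1 \right)} \left(-2 + \left(2 + 6\right) \left(0 - -8\right)\right) \right)} = \left(38 \left(-10\right)\right)^{2} = \left(-380\right)^{2} = 144400$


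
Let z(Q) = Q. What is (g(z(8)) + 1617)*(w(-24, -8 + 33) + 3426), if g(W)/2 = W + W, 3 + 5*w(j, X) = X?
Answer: 28283648/5 ≈ 5.6567e+6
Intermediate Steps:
w(j, X) = -3/5 + X/5
g(W) = 4*W (g(W) = 2*(W + W) = 2*(2*W) = 4*W)
(g(z(8)) + 1617)*(w(-24, -8 + 33) + 3426) = (4*8 + 1617)*((-3/5 + (-8 + 33)/5) + 3426) = (32 + 1617)*((-3/5 + (1/5)*25) + 3426) = 1649*((-3/5 + 5) + 3426) = 1649*(22/5 + 3426) = 1649*(17152/5) = 28283648/5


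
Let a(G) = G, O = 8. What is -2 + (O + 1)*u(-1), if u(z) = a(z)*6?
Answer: -56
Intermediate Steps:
u(z) = 6*z (u(z) = z*6 = 6*z)
-2 + (O + 1)*u(-1) = -2 + (8 + 1)*(6*(-1)) = -2 + 9*(-6) = -2 - 54 = -56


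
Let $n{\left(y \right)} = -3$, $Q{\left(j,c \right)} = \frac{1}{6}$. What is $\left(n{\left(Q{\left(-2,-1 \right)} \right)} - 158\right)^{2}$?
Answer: $25921$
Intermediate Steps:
$Q{\left(j,c \right)} = \frac{1}{6}$
$\left(n{\left(Q{\left(-2,-1 \right)} \right)} - 158\right)^{2} = \left(-3 - 158\right)^{2} = \left(-161\right)^{2} = 25921$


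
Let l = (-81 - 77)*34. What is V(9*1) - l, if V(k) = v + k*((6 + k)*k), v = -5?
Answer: 6582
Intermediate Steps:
l = -5372 (l = -158*34 = -5372)
V(k) = -5 + k²*(6 + k) (V(k) = -5 + k*((6 + k)*k) = -5 + k*(k*(6 + k)) = -5 + k²*(6 + k))
V(9*1) - l = (-5 + (9*1)³ + 6*(9*1)²) - 1*(-5372) = (-5 + 9³ + 6*9²) + 5372 = (-5 + 729 + 6*81) + 5372 = (-5 + 729 + 486) + 5372 = 1210 + 5372 = 6582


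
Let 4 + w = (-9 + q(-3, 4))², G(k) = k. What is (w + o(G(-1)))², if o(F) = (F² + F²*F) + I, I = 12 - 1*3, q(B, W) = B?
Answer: 22201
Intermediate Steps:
I = 9 (I = 12 - 3 = 9)
o(F) = 9 + F² + F³ (o(F) = (F² + F²*F) + 9 = (F² + F³) + 9 = 9 + F² + F³)
w = 140 (w = -4 + (-9 - 3)² = -4 + (-12)² = -4 + 144 = 140)
(w + o(G(-1)))² = (140 + (9 + (-1)² + (-1)³))² = (140 + (9 + 1 - 1))² = (140 + 9)² = 149² = 22201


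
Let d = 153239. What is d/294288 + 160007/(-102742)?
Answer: -15672029339/15117868848 ≈ -1.0367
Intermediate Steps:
d/294288 + 160007/(-102742) = 153239/294288 + 160007/(-102742) = 153239*(1/294288) + 160007*(-1/102742) = 153239/294288 - 160007/102742 = -15672029339/15117868848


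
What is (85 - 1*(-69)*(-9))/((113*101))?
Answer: -536/11413 ≈ -0.046964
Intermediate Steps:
(85 - 1*(-69)*(-9))/((113*101)) = (85 + 69*(-9))/11413 = (85 - 621)*(1/11413) = -536*1/11413 = -536/11413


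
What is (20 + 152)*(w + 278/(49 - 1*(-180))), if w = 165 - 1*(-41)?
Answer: 8161744/229 ≈ 35641.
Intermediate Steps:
w = 206 (w = 165 + 41 = 206)
(20 + 152)*(w + 278/(49 - 1*(-180))) = (20 + 152)*(206 + 278/(49 - 1*(-180))) = 172*(206 + 278/(49 + 180)) = 172*(206 + 278/229) = 172*(47452/229) = 8161744/229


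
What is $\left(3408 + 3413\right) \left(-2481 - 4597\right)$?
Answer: $-48279038$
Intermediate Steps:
$\left(3408 + 3413\right) \left(-2481 - 4597\right) = 6821 \left(-7078\right) = -48279038$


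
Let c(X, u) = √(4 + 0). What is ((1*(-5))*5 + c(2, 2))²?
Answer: 529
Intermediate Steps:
c(X, u) = 2 (c(X, u) = √4 = 2)
((1*(-5))*5 + c(2, 2))² = ((1*(-5))*5 + 2)² = (-5*5 + 2)² = (-25 + 2)² = (-23)² = 529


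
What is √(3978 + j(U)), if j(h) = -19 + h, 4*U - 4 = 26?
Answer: √15866/2 ≈ 62.980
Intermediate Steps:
U = 15/2 (U = 1 + (¼)*26 = 1 + 13/2 = 15/2 ≈ 7.5000)
√(3978 + j(U)) = √(3978 + (-19 + 15/2)) = √(3978 - 23/2) = √(7933/2) = √15866/2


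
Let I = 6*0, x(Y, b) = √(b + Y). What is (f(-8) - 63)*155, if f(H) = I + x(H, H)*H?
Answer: -9765 - 4960*I ≈ -9765.0 - 4960.0*I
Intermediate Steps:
x(Y, b) = √(Y + b)
I = 0
f(H) = √2*H^(3/2) (f(H) = 0 + √(H + H)*H = 0 + √(2*H)*H = 0 + (√2*√H)*H = 0 + √2*H^(3/2) = √2*H^(3/2))
(f(-8) - 63)*155 = (√2*(-8)^(3/2) - 63)*155 = (√2*(-16*I*√2) - 63)*155 = (-32*I - 63)*155 = (-63 - 32*I)*155 = -9765 - 4960*I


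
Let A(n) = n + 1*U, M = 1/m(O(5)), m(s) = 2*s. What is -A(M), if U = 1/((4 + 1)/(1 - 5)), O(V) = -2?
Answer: 21/20 ≈ 1.0500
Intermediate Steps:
M = -1/4 (M = 1/(2*(-2)) = 1/(-4) = -1/4 ≈ -0.25000)
U = -4/5 (U = 1/(5/(-4)) = 1/(5*(-1/4)) = 1/(-5/4) = -4/5 ≈ -0.80000)
A(n) = -4/5 + n (A(n) = n + 1*(-4/5) = n - 4/5 = -4/5 + n)
-A(M) = -(-4/5 - 1/4) = -1*(-21/20) = 21/20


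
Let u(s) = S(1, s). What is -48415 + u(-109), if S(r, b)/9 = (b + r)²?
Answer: 56561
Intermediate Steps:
S(r, b) = 9*(b + r)²
u(s) = 9*(1 + s)² (u(s) = 9*(s + 1)² = 9*(1 + s)²)
-48415 + u(-109) = -48415 + 9*(1 - 109)² = -48415 + 9*(-108)² = -48415 + 9*11664 = -48415 + 104976 = 56561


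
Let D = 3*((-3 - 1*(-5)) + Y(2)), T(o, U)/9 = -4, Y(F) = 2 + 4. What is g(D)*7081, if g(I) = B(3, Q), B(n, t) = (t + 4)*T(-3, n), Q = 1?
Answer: -1274580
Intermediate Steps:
Y(F) = 6
T(o, U) = -36 (T(o, U) = 9*(-4) = -36)
D = 24 (D = 3*((-3 - 1*(-5)) + 6) = 3*((-3 + 5) + 6) = 3*(2 + 6) = 3*8 = 24)
B(n, t) = -144 - 36*t (B(n, t) = (t + 4)*(-36) = (4 + t)*(-36) = -144 - 36*t)
g(I) = -180 (g(I) = -144 - 36*1 = -144 - 36 = -180)
g(D)*7081 = -180*7081 = -1274580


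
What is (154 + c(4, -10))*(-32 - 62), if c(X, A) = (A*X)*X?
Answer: 564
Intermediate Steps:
c(X, A) = A*X**2
(154 + c(4, -10))*(-32 - 62) = (154 - 10*4**2)*(-32 - 62) = (154 - 10*16)*(-94) = (154 - 160)*(-94) = -6*(-94) = 564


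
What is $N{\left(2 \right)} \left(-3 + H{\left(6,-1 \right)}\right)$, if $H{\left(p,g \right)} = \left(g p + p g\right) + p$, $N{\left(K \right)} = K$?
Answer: $-18$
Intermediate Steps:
$H{\left(p,g \right)} = p + 2 g p$ ($H{\left(p,g \right)} = \left(g p + g p\right) + p = 2 g p + p = p + 2 g p$)
$N{\left(2 \right)} \left(-3 + H{\left(6,-1 \right)}\right) = 2 \left(-3 + 6 \left(1 + 2 \left(-1\right)\right)\right) = 2 \left(-3 + 6 \left(1 - 2\right)\right) = 2 \left(-3 + 6 \left(-1\right)\right) = 2 \left(-3 - 6\right) = 2 \left(-9\right) = -18$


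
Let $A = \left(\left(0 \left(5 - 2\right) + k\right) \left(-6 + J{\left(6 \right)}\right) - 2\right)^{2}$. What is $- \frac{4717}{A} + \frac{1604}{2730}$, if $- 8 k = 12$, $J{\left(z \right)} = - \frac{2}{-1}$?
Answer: $- \frac{6425873}{21840} \approx -294.23$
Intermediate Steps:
$J{\left(z \right)} = 2$ ($J{\left(z \right)} = \left(-2\right) \left(-1\right) = 2$)
$k = - \frac{3}{2}$ ($k = \left(- \frac{1}{8}\right) 12 = - \frac{3}{2} \approx -1.5$)
$A = 16$ ($A = \left(\left(0 \left(5 - 2\right) - \frac{3}{2}\right) \left(-6 + 2\right) - 2\right)^{2} = \left(\left(0 \cdot 3 - \frac{3}{2}\right) \left(-4\right) - 2\right)^{2} = \left(\left(0 - \frac{3}{2}\right) \left(-4\right) - 2\right)^{2} = \left(\left(- \frac{3}{2}\right) \left(-4\right) - 2\right)^{2} = \left(6 - 2\right)^{2} = 4^{2} = 16$)
$- \frac{4717}{A} + \frac{1604}{2730} = - \frac{4717}{16} + \frac{1604}{2730} = \left(-4717\right) \frac{1}{16} + 1604 \cdot \frac{1}{2730} = - \frac{4717}{16} + \frac{802}{1365} = - \frac{6425873}{21840}$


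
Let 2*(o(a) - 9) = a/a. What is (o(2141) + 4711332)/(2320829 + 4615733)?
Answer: 9422683/13873124 ≈ 0.67920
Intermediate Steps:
o(a) = 19/2 (o(a) = 9 + (a/a)/2 = 9 + (1/2)*1 = 9 + 1/2 = 19/2)
(o(2141) + 4711332)/(2320829 + 4615733) = (19/2 + 4711332)/(2320829 + 4615733) = (9422683/2)/6936562 = (9422683/2)*(1/6936562) = 9422683/13873124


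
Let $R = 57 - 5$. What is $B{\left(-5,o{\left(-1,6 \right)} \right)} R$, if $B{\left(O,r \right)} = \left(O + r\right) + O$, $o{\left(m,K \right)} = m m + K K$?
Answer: $1404$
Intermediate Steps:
$o{\left(m,K \right)} = K^{2} + m^{2}$ ($o{\left(m,K \right)} = m^{2} + K^{2} = K^{2} + m^{2}$)
$R = 52$ ($R = 57 - 5 = 52$)
$B{\left(O,r \right)} = r + 2 O$
$B{\left(-5,o{\left(-1,6 \right)} \right)} R = \left(\left(6^{2} + \left(-1\right)^{2}\right) + 2 \left(-5\right)\right) 52 = \left(\left(36 + 1\right) - 10\right) 52 = \left(37 - 10\right) 52 = 27 \cdot 52 = 1404$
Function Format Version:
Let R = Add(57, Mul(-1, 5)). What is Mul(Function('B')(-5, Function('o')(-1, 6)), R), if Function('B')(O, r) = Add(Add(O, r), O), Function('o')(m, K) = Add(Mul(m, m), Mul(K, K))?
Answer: 1404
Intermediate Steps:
Function('o')(m, K) = Add(Pow(K, 2), Pow(m, 2)) (Function('o')(m, K) = Add(Pow(m, 2), Pow(K, 2)) = Add(Pow(K, 2), Pow(m, 2)))
R = 52 (R = Add(57, -5) = 52)
Function('B')(O, r) = Add(r, Mul(2, O))
Mul(Function('B')(-5, Function('o')(-1, 6)), R) = Mul(Add(Add(Pow(6, 2), Pow(-1, 2)), Mul(2, -5)), 52) = Mul(Add(Add(36, 1), -10), 52) = Mul(Add(37, -10), 52) = Mul(27, 52) = 1404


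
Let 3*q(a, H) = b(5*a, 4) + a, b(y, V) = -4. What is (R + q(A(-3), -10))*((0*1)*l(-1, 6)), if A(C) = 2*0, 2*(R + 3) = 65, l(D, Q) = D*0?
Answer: 0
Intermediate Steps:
l(D, Q) = 0
R = 59/2 (R = -3 + (1/2)*65 = -3 + 65/2 = 59/2 ≈ 29.500)
A(C) = 0
q(a, H) = -4/3 + a/3 (q(a, H) = (-4 + a)/3 = -4/3 + a/3)
(R + q(A(-3), -10))*((0*1)*l(-1, 6)) = (59/2 + (-4/3 + (1/3)*0))*((0*1)*0) = (59/2 + (-4/3 + 0))*(0*0) = (59/2 - 4/3)*0 = (169/6)*0 = 0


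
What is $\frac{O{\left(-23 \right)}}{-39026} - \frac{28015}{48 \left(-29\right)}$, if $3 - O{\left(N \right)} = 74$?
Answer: $\frac{546706111}{27162096} \approx 20.128$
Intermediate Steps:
$O{\left(N \right)} = -71$ ($O{\left(N \right)} = 3 - 74 = -71$)
$\frac{O{\left(-23 \right)}}{-39026} - \frac{28015}{48 \left(-29\right)} = - \frac{71}{-39026} - \frac{28015}{48 \left(-29\right)} = \left(-71\right) \left(- \frac{1}{39026}\right) - \frac{28015}{-1392} = \frac{71}{39026} - - \frac{28015}{1392} = \frac{71}{39026} + \frac{28015}{1392} = \frac{546706111}{27162096}$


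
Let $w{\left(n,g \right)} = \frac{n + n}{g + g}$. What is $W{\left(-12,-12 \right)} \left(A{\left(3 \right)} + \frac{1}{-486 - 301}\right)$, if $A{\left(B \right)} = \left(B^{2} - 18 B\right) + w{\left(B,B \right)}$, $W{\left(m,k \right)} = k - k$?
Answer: $0$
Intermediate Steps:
$W{\left(m,k \right)} = 0$
$w{\left(n,g \right)} = \frac{n}{g}$ ($w{\left(n,g \right)} = \frac{2 n}{2 g} = 2 n \frac{1}{2 g} = \frac{n}{g}$)
$A{\left(B \right)} = 1 + B^{2} - 18 B$ ($A{\left(B \right)} = \left(B^{2} - 18 B\right) + \frac{B}{B} = \left(B^{2} - 18 B\right) + 1 = 1 + B^{2} - 18 B$)
$W{\left(-12,-12 \right)} \left(A{\left(3 \right)} + \frac{1}{-486 - 301}\right) = 0 \left(\left(1 + 3^{2} - 54\right) + \frac{1}{-486 - 301}\right) = 0 \left(\left(1 + 9 - 54\right) + \frac{1}{-787}\right) = 0 \left(-44 - \frac{1}{787}\right) = 0 \left(- \frac{34629}{787}\right) = 0$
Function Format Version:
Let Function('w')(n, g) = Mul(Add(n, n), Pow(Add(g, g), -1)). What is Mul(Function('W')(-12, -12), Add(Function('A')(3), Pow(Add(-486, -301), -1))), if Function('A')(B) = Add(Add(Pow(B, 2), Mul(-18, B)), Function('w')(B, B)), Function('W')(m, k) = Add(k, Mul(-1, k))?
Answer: 0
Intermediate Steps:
Function('W')(m, k) = 0
Function('w')(n, g) = Mul(n, Pow(g, -1)) (Function('w')(n, g) = Mul(Mul(2, n), Pow(Mul(2, g), -1)) = Mul(Mul(2, n), Mul(Rational(1, 2), Pow(g, -1))) = Mul(n, Pow(g, -1)))
Function('A')(B) = Add(1, Pow(B, 2), Mul(-18, B)) (Function('A')(B) = Add(Add(Pow(B, 2), Mul(-18, B)), Mul(B, Pow(B, -1))) = Add(Add(Pow(B, 2), Mul(-18, B)), 1) = Add(1, Pow(B, 2), Mul(-18, B)))
Mul(Function('W')(-12, -12), Add(Function('A')(3), Pow(Add(-486, -301), -1))) = Mul(0, Add(Add(1, Pow(3, 2), Mul(-18, 3)), Pow(Add(-486, -301), -1))) = Mul(0, Add(Add(1, 9, -54), Pow(-787, -1))) = Mul(0, Add(-44, Rational(-1, 787))) = Mul(0, Rational(-34629, 787)) = 0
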